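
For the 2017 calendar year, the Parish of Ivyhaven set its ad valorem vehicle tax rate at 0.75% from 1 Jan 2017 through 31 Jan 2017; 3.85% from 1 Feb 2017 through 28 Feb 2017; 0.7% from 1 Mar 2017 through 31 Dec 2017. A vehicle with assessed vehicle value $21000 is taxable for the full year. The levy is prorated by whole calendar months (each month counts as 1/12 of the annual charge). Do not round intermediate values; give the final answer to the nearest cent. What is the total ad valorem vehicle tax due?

1 Jan – 31 Jan 2017: 1 month at 0.75% → $21000 × 0.75% × 1/12 = $13.1250
1 Feb – 28 Feb 2017: 1 month at 3.85% → $21000 × 3.85% × 1/12 = $67.3750
1 Mar – 31 Dec 2017: 10 months at 0.7% → $21000 × 0.7% × 10/12 = $122.5000
Total = $203.0000

$203.00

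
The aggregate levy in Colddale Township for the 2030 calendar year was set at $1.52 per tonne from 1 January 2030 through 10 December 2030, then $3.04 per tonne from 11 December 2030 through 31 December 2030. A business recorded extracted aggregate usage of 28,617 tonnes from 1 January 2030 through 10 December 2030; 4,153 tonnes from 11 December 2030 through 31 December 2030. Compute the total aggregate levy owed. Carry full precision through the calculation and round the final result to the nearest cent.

$56,122.96

1 January – 10 December 2030: 28,617 tonnes at $1.52/tonne → $43,497.84
11 December – 31 December 2030: 4,153 tonnes at $3.04/tonne → $12,625.12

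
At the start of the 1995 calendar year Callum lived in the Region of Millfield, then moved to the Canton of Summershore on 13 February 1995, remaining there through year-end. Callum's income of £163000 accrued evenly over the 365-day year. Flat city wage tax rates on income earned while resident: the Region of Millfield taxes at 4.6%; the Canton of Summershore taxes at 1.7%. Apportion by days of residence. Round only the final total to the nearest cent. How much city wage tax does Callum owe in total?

The Region of Millfield, 1 January – 12 February 1995: 43 days → £163000 × 4.6% × 43/365 = £883.3260
The Canton of Summershore, 13 February – 31 December 1995: 322 days → £163000 × 1.7% × 322/365 = £2444.5534
Total = £3327.8795

£3327.88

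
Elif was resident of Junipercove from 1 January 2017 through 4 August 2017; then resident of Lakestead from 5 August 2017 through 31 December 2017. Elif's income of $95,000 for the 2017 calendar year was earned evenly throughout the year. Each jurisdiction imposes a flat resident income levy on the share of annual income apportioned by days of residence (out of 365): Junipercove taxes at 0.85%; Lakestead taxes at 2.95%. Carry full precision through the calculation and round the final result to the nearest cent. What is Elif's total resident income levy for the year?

$1,621.90

Junipercove, 1 January – 4 August 2017: 216 days → $95,000 × 0.85% × 216/365 = $477.8630
Lakestead, 5 August – 31 December 2017: 149 days → $95,000 × 2.95% × 149/365 = $1,144.0342
Total = $1,621.8973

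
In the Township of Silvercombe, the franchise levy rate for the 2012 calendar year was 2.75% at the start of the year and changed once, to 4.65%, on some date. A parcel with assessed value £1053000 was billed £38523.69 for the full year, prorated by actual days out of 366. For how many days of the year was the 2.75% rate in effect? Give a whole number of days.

Let d = days at the first rate; then 366 − d days at the second rate.
£1053000 × [2.75%·d + 4.65%·(366−d)] / 366 = £38523.69
Solving gives d = 191, so the new rate took effect on July 10, 2012.

191 days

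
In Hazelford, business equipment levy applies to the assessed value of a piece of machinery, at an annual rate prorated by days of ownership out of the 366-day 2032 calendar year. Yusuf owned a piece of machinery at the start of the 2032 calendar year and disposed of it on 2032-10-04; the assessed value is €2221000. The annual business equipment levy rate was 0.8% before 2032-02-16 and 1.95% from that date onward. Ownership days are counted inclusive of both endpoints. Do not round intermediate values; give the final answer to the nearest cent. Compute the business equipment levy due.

€29686.15

2032-01-01 to 2032-02-15: 46 days at 0.8% → €2221000 × 0.8% × 46/366 = €2233.1366
2032-02-16 to 2032-10-04: 232 days at 1.95% → €2221000 × 1.95% × 232/366 = €27453.0164
Total = €29686.1530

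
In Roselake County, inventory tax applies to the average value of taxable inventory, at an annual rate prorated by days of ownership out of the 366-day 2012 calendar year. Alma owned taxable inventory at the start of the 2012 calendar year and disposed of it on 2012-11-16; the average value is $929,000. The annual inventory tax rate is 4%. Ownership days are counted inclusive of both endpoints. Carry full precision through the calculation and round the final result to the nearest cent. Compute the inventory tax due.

Days held (2012-01-01 to 2012-11-16): 321 out of 366
Tax = $929,000 × 4% × 321/366 = $32,591.1475

$32,591.15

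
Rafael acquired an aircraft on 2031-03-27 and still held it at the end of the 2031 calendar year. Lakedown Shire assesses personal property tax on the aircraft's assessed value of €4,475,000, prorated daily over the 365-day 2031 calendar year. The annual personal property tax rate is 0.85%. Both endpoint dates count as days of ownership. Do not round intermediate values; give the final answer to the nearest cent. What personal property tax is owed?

Days held (2031-03-27 to 2031-12-31): 280 out of 365
Tax = €4,475,000 × 0.85% × 280/365 = €29,179.4521

€29,179.45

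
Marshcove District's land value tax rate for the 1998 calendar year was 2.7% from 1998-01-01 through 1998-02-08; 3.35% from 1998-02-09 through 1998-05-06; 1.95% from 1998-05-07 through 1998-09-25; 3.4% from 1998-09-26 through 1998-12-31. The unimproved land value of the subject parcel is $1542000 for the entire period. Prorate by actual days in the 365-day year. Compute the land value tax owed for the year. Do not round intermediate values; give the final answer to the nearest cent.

$42392.33

1998-01-01 to 1998-02-08: 39 days at 2.7% → $1542000 × 2.7% × 39/365 = $4448.5644
1998-02-09 to 1998-05-06: 87 days at 3.35% → $1542000 × 3.35% × 87/365 = $12312.7644
1998-05-07 to 1998-09-25: 142 days at 1.95% → $1542000 × 1.95% × 142/365 = $11698.0767
1998-09-26 to 1998-12-31: 97 days at 3.4% → $1542000 × 3.4% × 97/365 = $13932.9205
Total = $42392.3260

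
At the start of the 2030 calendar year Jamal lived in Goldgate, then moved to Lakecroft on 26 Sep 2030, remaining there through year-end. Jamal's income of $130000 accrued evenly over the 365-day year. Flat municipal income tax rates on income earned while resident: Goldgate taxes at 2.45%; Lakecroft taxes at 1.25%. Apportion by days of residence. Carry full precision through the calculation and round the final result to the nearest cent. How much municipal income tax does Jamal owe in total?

$2770.42

Goldgate, 1 Jan – 25 Sep 2030: 268 days → $130000 × 2.45% × 268/365 = $2338.5753
Lakecroft, 26 Sep – 31 Dec 2030: 97 days → $130000 × 1.25% × 97/365 = $431.8493
Total = $2770.4247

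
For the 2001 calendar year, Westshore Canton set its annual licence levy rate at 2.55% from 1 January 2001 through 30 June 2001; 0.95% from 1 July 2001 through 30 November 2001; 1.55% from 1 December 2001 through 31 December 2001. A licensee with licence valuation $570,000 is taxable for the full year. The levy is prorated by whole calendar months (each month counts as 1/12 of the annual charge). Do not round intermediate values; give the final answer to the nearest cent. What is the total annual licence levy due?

$10,260.00

1 January – 30 June 2001: 6 months at 2.55% → $570,000 × 2.55% × 6/12 = $7,267.5000
1 July – 30 November 2001: 5 months at 0.95% → $570,000 × 0.95% × 5/12 = $2,256.2500
1 December – 31 December 2001: 1 month at 1.55% → $570,000 × 1.55% × 1/12 = $736.2500
Total = $10,260.0000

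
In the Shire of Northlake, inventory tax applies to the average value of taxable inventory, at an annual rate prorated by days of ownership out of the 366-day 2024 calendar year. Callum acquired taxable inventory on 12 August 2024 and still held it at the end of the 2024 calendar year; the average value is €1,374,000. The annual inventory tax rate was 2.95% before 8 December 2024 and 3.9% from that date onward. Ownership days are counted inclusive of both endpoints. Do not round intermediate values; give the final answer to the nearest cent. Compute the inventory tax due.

€16,581.85

12 August – 7 December 2024: 118 days at 2.95% → €1,374,000 × 2.95% × 118/366 = €13,068.0164
8 December – 31 December 2024: 24 days at 3.9% → €1,374,000 × 3.9% × 24/366 = €3,513.8361
Total = €16,581.8525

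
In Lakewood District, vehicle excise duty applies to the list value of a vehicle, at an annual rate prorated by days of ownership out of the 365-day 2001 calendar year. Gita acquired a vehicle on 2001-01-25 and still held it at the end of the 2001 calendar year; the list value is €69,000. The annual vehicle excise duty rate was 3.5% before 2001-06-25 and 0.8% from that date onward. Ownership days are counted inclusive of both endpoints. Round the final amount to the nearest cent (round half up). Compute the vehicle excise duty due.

2001-01-25 to 2001-06-24: 151 days at 3.5% → €69,000 × 3.5% × 151/365 = €999.0822
2001-06-25 to 2001-12-31: 190 days at 0.8% → €69,000 × 0.8% × 190/365 = €287.3425
Total = €1,286.4247

€1,286.42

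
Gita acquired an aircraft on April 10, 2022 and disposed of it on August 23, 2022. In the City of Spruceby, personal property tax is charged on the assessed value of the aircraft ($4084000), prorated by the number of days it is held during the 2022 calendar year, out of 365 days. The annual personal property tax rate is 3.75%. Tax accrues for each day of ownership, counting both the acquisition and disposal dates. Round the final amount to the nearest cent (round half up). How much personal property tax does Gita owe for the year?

$57064.11

Days held (April 10 – August 23, 2022): 136 out of 365
Tax = $4084000 × 3.75% × 136/365 = $57064.1096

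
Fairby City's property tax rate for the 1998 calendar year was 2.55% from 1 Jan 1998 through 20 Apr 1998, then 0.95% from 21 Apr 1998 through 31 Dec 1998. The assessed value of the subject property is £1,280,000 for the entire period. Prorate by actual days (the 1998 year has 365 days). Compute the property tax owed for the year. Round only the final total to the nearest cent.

£18,332.05

1 Jan – 20 Apr 1998: 110 days at 2.55% → £1,280,000 × 2.55% × 110/365 = £9,836.7123
21 Apr – 31 Dec 1998: 255 days at 0.95% → £1,280,000 × 0.95% × 255/365 = £8,495.3425
Total = £18,332.0548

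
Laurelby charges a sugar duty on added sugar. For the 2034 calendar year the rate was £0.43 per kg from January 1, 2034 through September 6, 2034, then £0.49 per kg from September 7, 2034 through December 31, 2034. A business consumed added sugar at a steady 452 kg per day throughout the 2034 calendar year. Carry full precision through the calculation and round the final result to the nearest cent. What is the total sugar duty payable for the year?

£74087.32

January 1 – September 6, 2034: 249 days × 452 kg/day = 112,548 kg at £0.43/kg → £48395.64
September 7 – December 31, 2034: 116 days × 452 kg/day = 52,432 kg at £0.49/kg → £25691.68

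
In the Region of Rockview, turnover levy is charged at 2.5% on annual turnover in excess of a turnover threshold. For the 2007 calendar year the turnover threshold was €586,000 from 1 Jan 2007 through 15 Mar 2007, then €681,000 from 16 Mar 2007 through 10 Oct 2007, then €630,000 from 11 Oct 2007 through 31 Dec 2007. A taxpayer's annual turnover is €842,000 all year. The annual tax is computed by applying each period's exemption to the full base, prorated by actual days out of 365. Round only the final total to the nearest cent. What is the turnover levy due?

€4,792.95

1 Jan – 15 Mar 2007: 74 days, exemption €586,000 → (€842,000 − €586,000) × 2.5% × 74/365 = €1,297.5342
16 Mar – 10 Oct 2007: 209 days, exemption €681,000 → (€842,000 − €681,000) × 2.5% × 209/365 = €2,304.7260
11 Oct – 31 Dec 2007: 82 days, exemption €630,000 → (€842,000 − €630,000) × 2.5% × 82/365 = €1,190.6849
Total = €4,792.9452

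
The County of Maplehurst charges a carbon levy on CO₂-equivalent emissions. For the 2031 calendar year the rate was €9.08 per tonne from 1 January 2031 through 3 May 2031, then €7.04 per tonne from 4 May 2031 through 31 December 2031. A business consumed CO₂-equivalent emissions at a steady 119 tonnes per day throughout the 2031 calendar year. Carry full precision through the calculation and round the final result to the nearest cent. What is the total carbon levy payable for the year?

1 January – 3 May 2031: 123 days × 119 tonnes/day = 14,637 tonnes at €9.08/tonne → €132,903.96
4 May – 31 December 2031: 242 days × 119 tonnes/day = 28,798 tonnes at €7.04/tonne → €202,737.92

€335,641.88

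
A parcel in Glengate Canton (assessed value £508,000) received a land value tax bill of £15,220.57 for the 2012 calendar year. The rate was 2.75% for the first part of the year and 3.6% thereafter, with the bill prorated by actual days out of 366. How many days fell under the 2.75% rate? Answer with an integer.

Let d = days at the first rate; then 366 − d days at the second rate.
£508,000 × [2.75%·d + 3.6%·(366−d)] / 366 = £15,220.57
Solving gives d = 260, so the new rate took effect on 17 September 2012.

260 days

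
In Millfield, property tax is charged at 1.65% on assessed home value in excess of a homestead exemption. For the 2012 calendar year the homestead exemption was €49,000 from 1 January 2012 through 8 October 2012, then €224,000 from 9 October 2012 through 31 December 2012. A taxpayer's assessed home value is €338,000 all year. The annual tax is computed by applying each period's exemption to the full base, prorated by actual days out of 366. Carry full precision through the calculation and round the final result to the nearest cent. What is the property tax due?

1 January – 8 October 2012: 282 days, exemption €49,000 → (€338,000 − €49,000) × 1.65% × 282/366 = €3,674.0902
9 October – 31 December 2012: 84 days, exemption €224,000 → (€338,000 − €224,000) × 1.65% × 84/366 = €431.7049
Total = €4,105.7951

€4,105.80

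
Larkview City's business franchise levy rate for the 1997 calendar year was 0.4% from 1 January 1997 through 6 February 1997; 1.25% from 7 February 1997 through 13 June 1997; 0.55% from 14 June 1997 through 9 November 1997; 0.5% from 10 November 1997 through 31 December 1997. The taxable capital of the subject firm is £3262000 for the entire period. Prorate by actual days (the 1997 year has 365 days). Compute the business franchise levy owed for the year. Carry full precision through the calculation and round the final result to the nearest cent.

£25157.62

1 January – 6 February 1997: 37 days at 0.4% → £3262000 × 0.4% × 37/365 = £1322.6740
7 February – 13 June 1997: 127 days at 1.25% → £3262000 × 1.25% × 127/365 = £14187.4658
14 June – 9 November 1997: 149 days at 0.55% → £3262000 × 0.55% × 149/365 = £7323.8603
10 November – 31 December 1997: 52 days at 0.5% → £3262000 × 0.5% × 52/365 = £2323.6164
Total = £25157.6164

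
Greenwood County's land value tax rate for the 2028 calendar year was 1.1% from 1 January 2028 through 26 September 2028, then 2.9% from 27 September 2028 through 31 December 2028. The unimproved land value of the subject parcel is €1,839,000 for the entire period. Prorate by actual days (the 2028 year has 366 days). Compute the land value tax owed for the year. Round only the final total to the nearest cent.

€28,911.49

1 January – 26 September 2028: 270 days at 1.1% → €1,839,000 × 1.1% × 270/366 = €14,923.0328
27 September – 31 December 2028: 96 days at 2.9% → €1,839,000 × 2.9% × 96/366 = €13,988.4590
Total = €28,911.4918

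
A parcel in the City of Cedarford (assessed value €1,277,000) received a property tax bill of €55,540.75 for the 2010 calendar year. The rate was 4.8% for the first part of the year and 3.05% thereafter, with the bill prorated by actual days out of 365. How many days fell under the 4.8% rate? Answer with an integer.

Let d = days at the first rate; then 365 − d days at the second rate.
€1,277,000 × [4.8%·d + 3.05%·(365−d)] / 365 = €55,540.75
Solving gives d = 271, so the new rate took effect on 29 September 2010.

271 days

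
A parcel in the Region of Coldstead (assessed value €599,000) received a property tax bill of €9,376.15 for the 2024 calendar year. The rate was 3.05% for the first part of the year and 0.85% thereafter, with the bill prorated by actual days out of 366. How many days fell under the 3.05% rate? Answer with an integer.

119 days

Let d = days at the first rate; then 366 − d days at the second rate.
€599,000 × [3.05%·d + 0.85%·(366−d)] / 366 = €9,376.15
Solving gives d = 119, so the new rate took effect on 29 April 2024.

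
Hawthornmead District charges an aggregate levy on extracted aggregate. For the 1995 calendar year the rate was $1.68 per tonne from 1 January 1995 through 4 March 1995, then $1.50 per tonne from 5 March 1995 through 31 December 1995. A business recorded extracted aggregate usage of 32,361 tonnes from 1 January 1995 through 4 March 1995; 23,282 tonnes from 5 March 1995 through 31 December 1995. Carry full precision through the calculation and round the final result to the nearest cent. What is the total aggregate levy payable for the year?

1 January – 4 March 1995: 32,361 tonnes at $1.68/tonne → $54366.48
5 March – 31 December 1995: 23,282 tonnes at $1.50/tonne → $34923.00

$89289.48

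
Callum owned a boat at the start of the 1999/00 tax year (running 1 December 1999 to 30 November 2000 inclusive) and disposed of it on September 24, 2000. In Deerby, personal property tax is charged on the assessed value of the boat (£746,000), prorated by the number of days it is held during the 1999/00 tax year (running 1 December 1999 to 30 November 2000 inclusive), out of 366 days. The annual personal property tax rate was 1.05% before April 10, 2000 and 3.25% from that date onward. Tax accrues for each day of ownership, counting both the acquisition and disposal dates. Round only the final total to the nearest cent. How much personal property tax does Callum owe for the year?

December 1, 1999 – April 9, 2000: 131 days at 1.05% → £746,000 × 1.05% × 131/366 = £2,803.6148
April 10 – September 24, 2000: 168 days at 3.25% → £746,000 × 3.25% × 168/366 = £11,128.8525
Total = £13,932.4672

£13,932.47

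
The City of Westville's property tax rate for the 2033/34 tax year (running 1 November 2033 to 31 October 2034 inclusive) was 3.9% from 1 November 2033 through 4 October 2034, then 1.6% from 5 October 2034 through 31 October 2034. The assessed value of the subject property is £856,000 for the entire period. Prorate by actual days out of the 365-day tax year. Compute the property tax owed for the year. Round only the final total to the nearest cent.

1 November 2033 – 4 October 2034: 338 days at 3.9% → £856,000 × 3.9% × 338/365 = £30,914.4986
5 October – 31 October 2034: 27 days at 1.6% → £856,000 × 1.6% × 27/365 = £1,013.1288
Total = £31,927.6274

£31,927.63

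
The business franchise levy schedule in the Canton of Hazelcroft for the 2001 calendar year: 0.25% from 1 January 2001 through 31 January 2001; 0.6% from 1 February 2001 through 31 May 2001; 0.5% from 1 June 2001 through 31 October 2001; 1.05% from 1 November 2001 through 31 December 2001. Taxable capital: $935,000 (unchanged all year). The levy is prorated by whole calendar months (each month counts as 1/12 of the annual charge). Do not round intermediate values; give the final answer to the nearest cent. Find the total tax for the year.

1 January – 31 January 2001: 1 month at 0.25% → $935,000 × 0.25% × 1/12 = $194.7917
1 February – 31 May 2001: 4 months at 0.6% → $935,000 × 0.6% × 4/12 = $1,870.0000
1 June – 31 October 2001: 5 months at 0.5% → $935,000 × 0.5% × 5/12 = $1,947.9167
1 November – 31 December 2001: 2 months at 1.05% → $935,000 × 1.05% × 2/12 = $1,636.2500
Total = $5,648.9583

$5,648.96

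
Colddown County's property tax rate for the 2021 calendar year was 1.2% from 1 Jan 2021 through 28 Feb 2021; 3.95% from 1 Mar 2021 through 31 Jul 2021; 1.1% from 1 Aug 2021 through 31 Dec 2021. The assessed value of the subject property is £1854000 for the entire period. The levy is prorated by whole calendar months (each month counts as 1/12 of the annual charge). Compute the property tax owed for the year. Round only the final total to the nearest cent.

£42719.25

1 Jan – 28 Feb 2021: 2 months at 1.2% → £1854000 × 1.2% × 2/12 = £3708.0000
1 Mar – 31 Jul 2021: 5 months at 3.95% → £1854000 × 3.95% × 5/12 = £30513.7500
1 Aug – 31 Dec 2021: 5 months at 1.1% → £1854000 × 1.1% × 5/12 = £8497.5000
Total = £42719.2500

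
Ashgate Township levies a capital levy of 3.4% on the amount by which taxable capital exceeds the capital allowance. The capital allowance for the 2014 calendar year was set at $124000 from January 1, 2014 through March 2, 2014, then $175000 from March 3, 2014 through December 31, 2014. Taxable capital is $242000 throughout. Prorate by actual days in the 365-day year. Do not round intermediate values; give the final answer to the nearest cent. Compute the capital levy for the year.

$2567.79

January 1 – March 2, 2014: 61 days, exemption $124000 → ($242000 − $124000) × 3.4% × 61/365 = $670.4986
March 3 – December 31, 2014: 304 days, exemption $175000 → ($242000 − $175000) × 3.4% × 304/365 = $1897.2932
Total = $2567.7918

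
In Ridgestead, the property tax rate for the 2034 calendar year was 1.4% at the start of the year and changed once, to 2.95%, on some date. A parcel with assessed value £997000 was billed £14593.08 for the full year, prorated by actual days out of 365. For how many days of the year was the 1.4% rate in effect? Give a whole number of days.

350 days

Let d = days at the first rate; then 365 − d days at the second rate.
£997000 × [1.4%·d + 2.95%·(365−d)] / 365 = £14593.08
Solving gives d = 350, so the new rate took effect on 17 December 2034.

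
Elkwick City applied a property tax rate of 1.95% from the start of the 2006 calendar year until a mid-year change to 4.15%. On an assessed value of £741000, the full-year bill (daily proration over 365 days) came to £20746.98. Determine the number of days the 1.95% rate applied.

Let d = days at the first rate; then 365 − d days at the second rate.
£741000 × [1.95%·d + 4.15%·(365−d)] / 365 = £20746.98
Solving gives d = 224, so the new rate took effect on August 13, 2006.

224 days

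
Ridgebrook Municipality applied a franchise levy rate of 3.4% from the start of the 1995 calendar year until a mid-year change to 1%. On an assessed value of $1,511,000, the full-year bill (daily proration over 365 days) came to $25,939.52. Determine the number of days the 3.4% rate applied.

Let d = days at the first rate; then 365 − d days at the second rate.
$1,511,000 × [3.4%·d + 1%·(365−d)] / 365 = $25,939.52
Solving gives d = 109, so the new rate took effect on 20 April 1995.

109 days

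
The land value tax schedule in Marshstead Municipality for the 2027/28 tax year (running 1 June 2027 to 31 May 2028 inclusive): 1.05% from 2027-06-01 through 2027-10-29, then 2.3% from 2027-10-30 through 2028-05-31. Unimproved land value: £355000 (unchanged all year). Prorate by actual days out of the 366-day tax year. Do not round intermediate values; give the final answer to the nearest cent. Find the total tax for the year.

2027-06-01 to 2027-10-29: 151 days at 1.05% → £355000 × 1.05% × 151/366 = £1537.8484
2027-10-30 to 2028-05-31: 215 days at 2.3% → £355000 × 2.3% × 215/366 = £4796.3798
Total = £6334.2281

£6334.23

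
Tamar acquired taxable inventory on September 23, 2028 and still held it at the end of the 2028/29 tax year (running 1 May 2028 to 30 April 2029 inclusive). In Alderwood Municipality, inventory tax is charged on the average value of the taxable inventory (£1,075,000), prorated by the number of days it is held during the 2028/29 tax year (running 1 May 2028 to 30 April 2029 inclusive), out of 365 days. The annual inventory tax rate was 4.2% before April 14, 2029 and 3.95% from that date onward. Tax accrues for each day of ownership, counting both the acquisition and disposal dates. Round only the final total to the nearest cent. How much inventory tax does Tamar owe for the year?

£27,088.53

September 23, 2028 – April 13, 2029: 203 days at 4.2% → £1,075,000 × 4.2% × 203/365 = £25,110.8219
April 14 – April 30, 2029: 17 days at 3.95% → £1,075,000 × 3.95% × 17/365 = £1,977.7055
Total = £27,088.5274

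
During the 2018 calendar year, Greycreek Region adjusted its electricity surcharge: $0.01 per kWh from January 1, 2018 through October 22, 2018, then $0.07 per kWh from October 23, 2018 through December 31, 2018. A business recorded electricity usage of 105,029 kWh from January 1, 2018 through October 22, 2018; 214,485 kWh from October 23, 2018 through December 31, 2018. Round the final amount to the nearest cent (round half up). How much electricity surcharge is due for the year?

January 1 – October 22, 2018: 105,029 kWh at $0.01/kWh → $1,050.29
October 23 – December 31, 2018: 214,485 kWh at $0.07/kWh → $15,013.95

$16,064.24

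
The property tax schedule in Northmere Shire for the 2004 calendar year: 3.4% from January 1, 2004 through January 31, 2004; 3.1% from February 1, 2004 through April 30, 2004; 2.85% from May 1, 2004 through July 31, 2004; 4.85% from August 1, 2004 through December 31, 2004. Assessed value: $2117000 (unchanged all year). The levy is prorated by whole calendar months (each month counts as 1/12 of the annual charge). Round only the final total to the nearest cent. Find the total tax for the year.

January 1 – January 31, 2004: 1 month at 3.4% → $2117000 × 3.4% × 1/12 = $5998.1667
February 1 – April 30, 2004: 3 months at 3.1% → $2117000 × 3.1% × 3/12 = $16406.7500
May 1 – July 31, 2004: 3 months at 2.85% → $2117000 × 2.85% × 3/12 = $15083.6250
August 1 – December 31, 2004: 5 months at 4.85% → $2117000 × 4.85% × 5/12 = $42781.0417
Total = $80269.5833

$80269.58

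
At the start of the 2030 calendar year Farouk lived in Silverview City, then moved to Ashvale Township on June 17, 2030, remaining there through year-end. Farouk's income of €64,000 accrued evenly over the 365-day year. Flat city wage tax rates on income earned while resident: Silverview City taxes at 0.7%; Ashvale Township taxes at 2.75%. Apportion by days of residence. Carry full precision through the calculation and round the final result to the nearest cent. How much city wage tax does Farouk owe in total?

€1,159.72

Silverview City, January 1 – June 16, 2030: 167 days → €64,000 × 0.7% × 167/365 = €204.9753
Ashvale Township, June 17 – December 31, 2030: 198 days → €64,000 × 2.75% × 198/365 = €954.7397
Total = €1,159.7151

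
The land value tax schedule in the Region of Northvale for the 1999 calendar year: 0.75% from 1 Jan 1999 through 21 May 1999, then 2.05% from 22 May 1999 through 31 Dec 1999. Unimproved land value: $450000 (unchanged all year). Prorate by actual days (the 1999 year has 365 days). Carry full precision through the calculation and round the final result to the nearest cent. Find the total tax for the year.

$6965.14

1 Jan – 21 May 1999: 141 days at 0.75% → $450000 × 0.75% × 141/365 = $1303.7671
22 May – 31 Dec 1999: 224 days at 2.05% → $450000 × 2.05% × 224/365 = $5661.3699
Total = $6965.1370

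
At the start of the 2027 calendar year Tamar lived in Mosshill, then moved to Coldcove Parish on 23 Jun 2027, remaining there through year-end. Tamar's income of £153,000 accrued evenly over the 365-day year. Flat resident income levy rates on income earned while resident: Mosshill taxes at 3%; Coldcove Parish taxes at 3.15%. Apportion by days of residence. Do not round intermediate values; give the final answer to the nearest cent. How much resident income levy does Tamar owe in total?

Mosshill, 1 Jan – 22 Jun 2027: 173 days → £153,000 × 3% × 173/365 = £2,175.5342
Coldcove Parish, 23 Jun – 31 Dec 2027: 192 days → £153,000 × 3.15% × 192/365 = £2,535.1890
Total = £4,710.7233

£4,710.72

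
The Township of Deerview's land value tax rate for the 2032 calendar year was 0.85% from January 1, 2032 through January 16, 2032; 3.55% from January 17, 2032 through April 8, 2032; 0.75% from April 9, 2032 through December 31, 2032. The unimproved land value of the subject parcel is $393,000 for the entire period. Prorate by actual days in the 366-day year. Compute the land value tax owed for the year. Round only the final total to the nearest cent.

$5,460.12

January 1 – January 16, 2032: 16 days at 0.85% → $393,000 × 0.85% × 16/366 = $146.0328
January 17 – April 8, 2032: 83 days at 3.55% → $393,000 × 3.55% × 83/366 = $3,163.8648
April 9 – December 31, 2032: 267 days at 0.75% → $393,000 × 0.75% × 267/366 = $2,150.2254
Total = $5,460.1230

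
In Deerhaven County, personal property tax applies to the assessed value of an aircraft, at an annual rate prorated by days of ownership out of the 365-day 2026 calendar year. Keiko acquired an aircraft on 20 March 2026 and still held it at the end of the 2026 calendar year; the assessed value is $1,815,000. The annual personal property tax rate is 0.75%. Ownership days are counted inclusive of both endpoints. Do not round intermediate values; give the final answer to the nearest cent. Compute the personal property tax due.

Days held (20 March – 31 December 2026): 287 out of 365
Tax = $1,815,000 × 0.75% × 287/365 = $10,703.5274

$10,703.53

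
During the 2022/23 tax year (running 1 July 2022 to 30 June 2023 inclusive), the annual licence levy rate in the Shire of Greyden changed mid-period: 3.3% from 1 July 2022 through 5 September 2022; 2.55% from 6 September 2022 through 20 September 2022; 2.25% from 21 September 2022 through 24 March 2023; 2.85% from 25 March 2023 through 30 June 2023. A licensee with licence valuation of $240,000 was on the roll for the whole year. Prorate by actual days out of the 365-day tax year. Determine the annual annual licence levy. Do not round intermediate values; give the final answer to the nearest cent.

1 July – 5 September 2022: 67 days at 3.3% → $240,000 × 3.3% × 67/365 = $1,453.8082
6 September – 20 September 2022: 15 days at 2.55% → $240,000 × 2.55% × 15/365 = $251.5068
21 September 2022 – 24 March 2023: 185 days at 2.25% → $240,000 × 2.25% × 185/365 = $2,736.9863
25 March – 30 June 2023: 98 days at 2.85% → $240,000 × 2.85% × 98/365 = $1,836.4932
Total = $6,278.7945

$6,278.79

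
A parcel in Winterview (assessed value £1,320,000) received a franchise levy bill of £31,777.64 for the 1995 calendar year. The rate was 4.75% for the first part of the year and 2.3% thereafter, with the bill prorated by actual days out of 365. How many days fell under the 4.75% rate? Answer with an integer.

Let d = days at the first rate; then 365 − d days at the second rate.
£1,320,000 × [4.75%·d + 2.3%·(365−d)] / 365 = £31,777.64
Solving gives d = 16, so the new rate took effect on 17 Jan 1995.

16 days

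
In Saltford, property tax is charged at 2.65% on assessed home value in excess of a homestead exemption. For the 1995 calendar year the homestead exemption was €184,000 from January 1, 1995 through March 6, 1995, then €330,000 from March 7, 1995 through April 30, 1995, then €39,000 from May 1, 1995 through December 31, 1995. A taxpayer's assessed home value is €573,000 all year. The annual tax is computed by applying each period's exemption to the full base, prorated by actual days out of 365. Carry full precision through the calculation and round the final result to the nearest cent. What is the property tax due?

€12,304.71

January 1 – March 6, 1995: 65 days, exemption €184,000 → (€573,000 − €184,000) × 2.65% × 65/365 = €1,835.7603
March 7 – April 30, 1995: 55 days, exemption €330,000 → (€573,000 − €330,000) × 2.65% × 55/365 = €970.3356
May 1 – December 31, 1995: 245 days, exemption €39,000 → (€573,000 − €39,000) × 2.65% × 245/365 = €9,498.6164
Total = €12,304.7123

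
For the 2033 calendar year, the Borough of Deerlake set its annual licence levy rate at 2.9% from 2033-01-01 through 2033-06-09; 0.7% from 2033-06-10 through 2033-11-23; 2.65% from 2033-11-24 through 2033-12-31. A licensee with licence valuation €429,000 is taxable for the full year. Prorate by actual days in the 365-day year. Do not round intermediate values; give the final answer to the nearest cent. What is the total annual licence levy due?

€8,011.13

2033-01-01 to 2033-06-09: 160 days at 2.9% → €429,000 × 2.9% × 160/365 = €5,453.5890
2033-06-10 to 2033-11-23: 167 days at 0.7% → €429,000 × 0.7% × 167/365 = €1,373.9753
2033-11-24 to 2033-12-31: 38 days at 2.65% → €429,000 × 2.65% × 38/365 = €1,183.5699
Total = €8,011.1342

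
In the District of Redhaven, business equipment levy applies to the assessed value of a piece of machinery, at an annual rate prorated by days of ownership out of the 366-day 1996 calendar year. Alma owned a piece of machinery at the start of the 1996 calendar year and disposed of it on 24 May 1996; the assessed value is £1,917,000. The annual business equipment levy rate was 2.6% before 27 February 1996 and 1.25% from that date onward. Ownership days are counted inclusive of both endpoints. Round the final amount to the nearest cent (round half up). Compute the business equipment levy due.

1 January – 26 February 1996: 57 days at 2.6% → £1,917,000 × 2.6% × 57/366 = £7,762.2787
27 February – 24 May 1996: 88 days at 1.25% → £1,917,000 × 1.25% × 88/366 = £5,761.4754
Total = £13,523.7541

£13,523.75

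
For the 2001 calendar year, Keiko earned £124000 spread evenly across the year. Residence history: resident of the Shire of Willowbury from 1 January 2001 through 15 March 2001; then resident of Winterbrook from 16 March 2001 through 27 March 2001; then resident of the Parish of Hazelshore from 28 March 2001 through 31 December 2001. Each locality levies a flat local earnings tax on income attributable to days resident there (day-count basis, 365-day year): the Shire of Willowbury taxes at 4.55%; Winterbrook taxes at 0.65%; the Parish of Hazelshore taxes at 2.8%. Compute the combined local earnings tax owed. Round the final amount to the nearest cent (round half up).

£3824.30

The Shire of Willowbury, 1 January – 15 March 2001: 74 days → £124000 × 4.55% × 74/365 = £1143.8575
Winterbrook, 16 March – 27 March 2001: 12 days → £124000 × 0.65% × 12/365 = £26.4986
The Parish of Hazelshore, 28 March – 31 December 2001: 279 days → £124000 × 2.8% × 279/365 = £2653.9397
Total = £3824.2959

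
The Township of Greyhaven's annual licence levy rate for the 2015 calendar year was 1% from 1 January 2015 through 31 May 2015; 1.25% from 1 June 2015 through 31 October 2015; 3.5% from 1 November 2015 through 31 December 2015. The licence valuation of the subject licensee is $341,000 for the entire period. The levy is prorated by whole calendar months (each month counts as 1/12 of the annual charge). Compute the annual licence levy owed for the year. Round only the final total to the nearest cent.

$5,186.04

1 January – 31 May 2015: 5 months at 1% → $341,000 × 1% × 5/12 = $1,420.8333
1 June – 31 October 2015: 5 months at 1.25% → $341,000 × 1.25% × 5/12 = $1,776.0417
1 November – 31 December 2015: 2 months at 3.5% → $341,000 × 3.5% × 2/12 = $1,989.1667
Total = $5,186.0417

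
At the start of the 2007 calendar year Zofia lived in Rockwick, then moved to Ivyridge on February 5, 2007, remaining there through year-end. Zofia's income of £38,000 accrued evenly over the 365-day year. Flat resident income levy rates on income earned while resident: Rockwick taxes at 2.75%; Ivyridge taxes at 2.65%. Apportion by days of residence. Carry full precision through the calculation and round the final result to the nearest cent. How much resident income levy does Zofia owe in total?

£1,010.64

Rockwick, January 1 – February 4, 2007: 35 days → £38,000 × 2.75% × 35/365 = £100.2055
Ivyridge, February 5 – December 31, 2007: 330 days → £38,000 × 2.65% × 330/365 = £910.4384
Total = £1,010.6438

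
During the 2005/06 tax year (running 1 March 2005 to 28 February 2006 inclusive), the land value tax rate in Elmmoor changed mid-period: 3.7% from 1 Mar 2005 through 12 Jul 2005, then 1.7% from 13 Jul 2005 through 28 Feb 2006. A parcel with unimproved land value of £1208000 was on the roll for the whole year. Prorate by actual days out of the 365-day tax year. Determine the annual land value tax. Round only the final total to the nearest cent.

£29405.70

1 Mar – 12 Jul 2005: 134 days at 3.7% → £1208000 × 3.7% × 134/365 = £16408.9425
13 Jul 2005 – 28 Feb 2006: 231 days at 1.7% → £1208000 × 1.7% × 231/365 = £12996.7562
Total = £29405.6986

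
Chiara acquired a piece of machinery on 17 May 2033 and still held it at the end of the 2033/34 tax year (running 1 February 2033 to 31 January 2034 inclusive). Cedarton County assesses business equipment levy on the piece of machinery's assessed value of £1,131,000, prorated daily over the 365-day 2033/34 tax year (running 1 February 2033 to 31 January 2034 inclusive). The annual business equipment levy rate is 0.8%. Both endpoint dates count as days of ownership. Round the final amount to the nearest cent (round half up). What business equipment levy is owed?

Days held (17 May 2033 – 31 Jan 2034): 260 out of 365
Tax = £1,131,000 × 0.8% × 260/365 = £6,445.1507

£6,445.15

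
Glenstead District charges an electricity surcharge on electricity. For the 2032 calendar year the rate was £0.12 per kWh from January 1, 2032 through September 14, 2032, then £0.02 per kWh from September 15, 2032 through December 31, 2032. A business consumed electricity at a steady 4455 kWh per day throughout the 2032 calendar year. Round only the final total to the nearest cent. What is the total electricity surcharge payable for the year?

January 1 – September 14, 2032: 258 days × 4455 kWh/day = 1,149,390 kWh at £0.12/kWh → £137926.80
September 15 – December 31, 2032: 108 days × 4455 kWh/day = 481,140 kWh at £0.02/kWh → £9622.80

£147549.60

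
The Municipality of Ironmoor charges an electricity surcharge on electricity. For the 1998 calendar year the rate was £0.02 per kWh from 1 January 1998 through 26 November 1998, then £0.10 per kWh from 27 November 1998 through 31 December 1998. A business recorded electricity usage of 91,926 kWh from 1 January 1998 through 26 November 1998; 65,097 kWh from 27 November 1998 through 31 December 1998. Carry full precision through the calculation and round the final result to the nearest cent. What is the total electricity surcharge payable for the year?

£8348.22

1 January – 26 November 1998: 91,926 kWh at £0.02/kWh → £1838.52
27 November – 31 December 1998: 65,097 kWh at £0.10/kWh → £6509.70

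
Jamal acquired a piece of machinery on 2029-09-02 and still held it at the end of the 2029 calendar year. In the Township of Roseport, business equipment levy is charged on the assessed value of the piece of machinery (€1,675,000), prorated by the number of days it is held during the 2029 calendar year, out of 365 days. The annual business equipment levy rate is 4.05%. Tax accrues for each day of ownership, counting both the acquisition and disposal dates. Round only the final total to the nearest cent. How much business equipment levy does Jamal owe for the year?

Days held (2029-09-02 to 2029-12-31): 121 out of 365
Tax = €1,675,000 × 4.05% × 121/365 = €22,488.5959

€22,488.60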